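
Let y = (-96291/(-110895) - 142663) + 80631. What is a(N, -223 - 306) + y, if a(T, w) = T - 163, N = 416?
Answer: -2283628638/36965 ≈ -61778.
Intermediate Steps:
a(T, w) = -163 + T
y = -2292980783/36965 (y = (-96291*(-1/110895) - 142663) + 80631 = (32097/36965 - 142663) + 80631 = -5273505698/36965 + 80631 = -2292980783/36965 ≈ -62031.)
a(N, -223 - 306) + y = (-163 + 416) - 2292980783/36965 = 253 - 2292980783/36965 = -2283628638/36965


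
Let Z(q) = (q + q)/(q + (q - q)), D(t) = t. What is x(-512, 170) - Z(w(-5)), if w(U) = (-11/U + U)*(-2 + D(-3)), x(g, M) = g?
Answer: -514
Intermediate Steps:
w(U) = -5*U + 55/U (w(U) = (-11/U + U)*(-2 - 3) = (U - 11/U)*(-5) = -5*U + 55/U)
Z(q) = 2 (Z(q) = (2*q)/(q + 0) = (2*q)/q = 2)
x(-512, 170) - Z(w(-5)) = -512 - 1*2 = -512 - 2 = -514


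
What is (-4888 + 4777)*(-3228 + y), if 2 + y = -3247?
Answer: 718947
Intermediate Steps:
y = -3249 (y = -2 - 3247 = -3249)
(-4888 + 4777)*(-3228 + y) = (-4888 + 4777)*(-3228 - 3249) = -111*(-6477) = 718947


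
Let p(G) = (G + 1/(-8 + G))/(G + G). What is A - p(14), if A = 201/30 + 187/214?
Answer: 635261/89880 ≈ 7.0679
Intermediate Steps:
p(G) = (G + 1/(-8 + G))/(2*G) (p(G) = (G + 1/(-8 + G))/((2*G)) = (G + 1/(-8 + G))*(1/(2*G)) = (G + 1/(-8 + G))/(2*G))
A = 4052/535 (A = 201*(1/30) + 187*(1/214) = 67/10 + 187/214 = 4052/535 ≈ 7.5738)
A - p(14) = 4052/535 - (1 + 14² - 8*14)/(2*14*(-8 + 14)) = 4052/535 - (1 + 196 - 112)/(2*14*6) = 4052/535 - 85/(2*14*6) = 4052/535 - 1*85/168 = 4052/535 - 85/168 = 635261/89880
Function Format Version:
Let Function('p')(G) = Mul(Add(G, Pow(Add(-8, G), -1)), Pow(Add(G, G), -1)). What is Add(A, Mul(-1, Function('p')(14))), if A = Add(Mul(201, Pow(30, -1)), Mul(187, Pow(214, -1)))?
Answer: Rational(635261, 89880) ≈ 7.0679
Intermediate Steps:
Function('p')(G) = Mul(Rational(1, 2), Pow(G, -1), Add(G, Pow(Add(-8, G), -1))) (Function('p')(G) = Mul(Add(G, Pow(Add(-8, G), -1)), Pow(Mul(2, G), -1)) = Mul(Add(G, Pow(Add(-8, G), -1)), Mul(Rational(1, 2), Pow(G, -1))) = Mul(Rational(1, 2), Pow(G, -1), Add(G, Pow(Add(-8, G), -1))))
A = Rational(4052, 535) (A = Add(Mul(201, Rational(1, 30)), Mul(187, Rational(1, 214))) = Add(Rational(67, 10), Rational(187, 214)) = Rational(4052, 535) ≈ 7.5738)
Add(A, Mul(-1, Function('p')(14))) = Add(Rational(4052, 535), Mul(-1, Mul(Rational(1, 2), Pow(14, -1), Pow(Add(-8, 14), -1), Add(1, Pow(14, 2), Mul(-8, 14))))) = Add(Rational(4052, 535), Mul(-1, Mul(Rational(1, 2), Rational(1, 14), Pow(6, -1), Add(1, 196, -112)))) = Add(Rational(4052, 535), Mul(-1, Mul(Rational(1, 2), Rational(1, 14), Rational(1, 6), 85))) = Add(Rational(4052, 535), Mul(-1, Rational(85, 168))) = Add(Rational(4052, 535), Rational(-85, 168)) = Rational(635261, 89880)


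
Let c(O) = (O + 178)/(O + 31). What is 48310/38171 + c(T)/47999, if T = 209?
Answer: 26501637037/20939083760 ≈ 1.2657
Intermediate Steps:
c(O) = (178 + O)/(31 + O)
48310/38171 + c(T)/47999 = 48310/38171 + ((178 + 209)/(31 + 209))/47999 = 48310*(1/38171) + (387/240)*(1/47999) = 48310/38171 + ((1/240)*387)*(1/47999) = 48310/38171 + (129/80)*(1/47999) = 48310/38171 + 129/3839920 = 26501637037/20939083760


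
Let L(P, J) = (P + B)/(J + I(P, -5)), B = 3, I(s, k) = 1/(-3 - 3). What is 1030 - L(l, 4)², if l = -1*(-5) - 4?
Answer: 544294/529 ≈ 1028.9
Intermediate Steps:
l = 1 (l = 5 - 4 = 1)
I(s, k) = -⅙ (I(s, k) = 1/(-6) = -⅙)
L(P, J) = (3 + P)/(-⅙ + J) (L(P, J) = (P + 3)/(J - ⅙) = (3 + P)/(-⅙ + J))
1030 - L(l, 4)² = 1030 - (6*(3 + 1)/(-1 + 6*4))² = 1030 - (6*4/(-1 + 24))² = 1030 - (6*4/23)² = 1030 - (6*(1/23)*4)² = 1030 - (24/23)² = 1030 - 1*576/529 = 1030 - 576/529 = 544294/529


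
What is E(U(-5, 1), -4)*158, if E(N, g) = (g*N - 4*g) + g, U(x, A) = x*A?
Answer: 5056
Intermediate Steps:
U(x, A) = A*x
E(N, g) = -3*g + N*g (E(N, g) = (N*g - 4*g) + g = (-4*g + N*g) + g = -3*g + N*g)
E(U(-5, 1), -4)*158 = -4*(-3 + 1*(-5))*158 = -4*(-3 - 5)*158 = -4*(-8)*158 = 32*158 = 5056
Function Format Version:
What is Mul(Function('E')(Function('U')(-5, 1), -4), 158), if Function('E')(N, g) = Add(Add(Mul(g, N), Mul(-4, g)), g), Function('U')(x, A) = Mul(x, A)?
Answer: 5056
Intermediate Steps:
Function('U')(x, A) = Mul(A, x)
Function('E')(N, g) = Add(Mul(-3, g), Mul(N, g)) (Function('E')(N, g) = Add(Add(Mul(N, g), Mul(-4, g)), g) = Add(Add(Mul(-4, g), Mul(N, g)), g) = Add(Mul(-3, g), Mul(N, g)))
Mul(Function('E')(Function('U')(-5, 1), -4), 158) = Mul(Mul(-4, Add(-3, Mul(1, -5))), 158) = Mul(Mul(-4, Add(-3, -5)), 158) = Mul(Mul(-4, -8), 158) = Mul(32, 158) = 5056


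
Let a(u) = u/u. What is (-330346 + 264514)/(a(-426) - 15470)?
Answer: 65832/15469 ≈ 4.2557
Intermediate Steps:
a(u) = 1
(-330346 + 264514)/(a(-426) - 15470) = (-330346 + 264514)/(1 - 15470) = -65832/(-15469) = -65832*(-1/15469) = 65832/15469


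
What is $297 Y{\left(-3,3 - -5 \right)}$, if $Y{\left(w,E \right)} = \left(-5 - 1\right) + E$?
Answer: $594$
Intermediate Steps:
$Y{\left(w,E \right)} = -6 + E$
$297 Y{\left(-3,3 - -5 \right)} = 297 \left(-6 + \left(3 - -5\right)\right) = 297 \left(-6 + \left(3 + 5\right)\right) = 297 \left(-6 + 8\right) = 297 \cdot 2 = 594$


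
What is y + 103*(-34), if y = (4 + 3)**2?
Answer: -3453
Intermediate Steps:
y = 49 (y = 7**2 = 49)
y + 103*(-34) = 49 + 103*(-34) = 49 - 3502 = -3453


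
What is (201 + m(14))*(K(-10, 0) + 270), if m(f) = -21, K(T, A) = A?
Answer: 48600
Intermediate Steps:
(201 + m(14))*(K(-10, 0) + 270) = (201 - 21)*(0 + 270) = 180*270 = 48600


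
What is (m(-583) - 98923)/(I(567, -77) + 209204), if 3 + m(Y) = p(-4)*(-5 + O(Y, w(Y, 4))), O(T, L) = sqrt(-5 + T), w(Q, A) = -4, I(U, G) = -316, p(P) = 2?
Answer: -12367/26111 + 7*I*sqrt(3)/52222 ≈ -0.47363 + 0.00023217*I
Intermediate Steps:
m(Y) = -13 + 2*sqrt(-5 + Y) (m(Y) = -3 + 2*(-5 + sqrt(-5 + Y)) = -3 + (-10 + 2*sqrt(-5 + Y)) = -13 + 2*sqrt(-5 + Y))
(m(-583) - 98923)/(I(567, -77) + 209204) = ((-13 + 2*sqrt(-5 - 583)) - 98923)/(-316 + 209204) = ((-13 + 2*sqrt(-588)) - 98923)/208888 = ((-13 + 2*(14*I*sqrt(3))) - 98923)*(1/208888) = ((-13 + 28*I*sqrt(3)) - 98923)*(1/208888) = (-98936 + 28*I*sqrt(3))*(1/208888) = -12367/26111 + 7*I*sqrt(3)/52222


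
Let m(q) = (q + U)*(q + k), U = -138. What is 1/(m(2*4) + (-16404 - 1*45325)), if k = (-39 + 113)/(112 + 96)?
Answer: -4/251261 ≈ -1.5920e-5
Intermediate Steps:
k = 37/104 (k = 74/208 = 74*(1/208) = 37/104 ≈ 0.35577)
m(q) = (-138 + q)*(37/104 + q) (m(q) = (q - 138)*(q + 37/104) = (-138 + q)*(37/104 + q))
1/(m(2*4) + (-16404 - 1*45325)) = 1/((-2553/52 + (2*4)² - 14315*4/52) + (-16404 - 1*45325)) = 1/((-2553/52 + 8² - 14315/104*8) + (-16404 - 45325)) = 1/((-2553/52 + 64 - 14315/13) - 61729) = 1/(-4345/4 - 61729) = 1/(-251261/4) = -4/251261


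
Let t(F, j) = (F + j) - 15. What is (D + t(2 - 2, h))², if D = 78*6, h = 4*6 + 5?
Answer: 232324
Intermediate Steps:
h = 29 (h = 24 + 5 = 29)
D = 468
t(F, j) = -15 + F + j
(D + t(2 - 2, h))² = (468 + (-15 + (2 - 2) + 29))² = (468 + (-15 + 0 + 29))² = (468 + 14)² = 482² = 232324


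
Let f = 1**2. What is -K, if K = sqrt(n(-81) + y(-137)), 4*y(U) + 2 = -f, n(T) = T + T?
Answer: -I*sqrt(651)/2 ≈ -12.757*I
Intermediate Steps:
f = 1
n(T) = 2*T
y(U) = -3/4 (y(U) = -1/2 + (-1*1)/4 = -1/2 + (1/4)*(-1) = -1/2 - 1/4 = -3/4)
K = I*sqrt(651)/2 (K = sqrt(2*(-81) - 3/4) = sqrt(-162 - 3/4) = sqrt(-651/4) = I*sqrt(651)/2 ≈ 12.757*I)
-K = -I*sqrt(651)/2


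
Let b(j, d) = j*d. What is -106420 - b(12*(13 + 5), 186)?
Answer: -146596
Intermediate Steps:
b(j, d) = d*j
-106420 - b(12*(13 + 5), 186) = -106420 - 186*12*(13 + 5) = -106420 - 186*12*18 = -106420 - 186*216 = -106420 - 1*40176 = -106420 - 40176 = -146596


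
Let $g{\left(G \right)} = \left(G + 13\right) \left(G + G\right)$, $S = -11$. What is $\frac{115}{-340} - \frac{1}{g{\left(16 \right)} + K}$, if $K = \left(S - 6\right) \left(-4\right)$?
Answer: $- \frac{1436}{4233} \approx -0.33924$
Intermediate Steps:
$g{\left(G \right)} = 2 G \left(13 + G\right)$ ($g{\left(G \right)} = \left(13 + G\right) 2 G = 2 G \left(13 + G\right)$)
$K = 68$ ($K = \left(-11 - 6\right) \left(-4\right) = \left(-17\right) \left(-4\right) = 68$)
$\frac{115}{-340} - \frac{1}{g{\left(16 \right)} + K} = \frac{115}{-340} - \frac{1}{2 \cdot 16 \left(13 + 16\right) + 68} = 115 \left(- \frac{1}{340}\right) - \frac{1}{2 \cdot 16 \cdot 29 + 68} = - \frac{23}{68} - \frac{1}{928 + 68} = - \frac{23}{68} - \frac{1}{996} = - \frac{1436}{4233}$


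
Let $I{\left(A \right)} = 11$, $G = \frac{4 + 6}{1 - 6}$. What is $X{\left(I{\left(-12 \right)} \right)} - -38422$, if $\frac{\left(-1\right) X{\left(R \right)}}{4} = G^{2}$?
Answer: $38406$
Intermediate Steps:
$G = -2$ ($G = \frac{10}{-5} = 10 \left(- \frac{1}{5}\right) = -2$)
$X{\left(R \right)} = -16$ ($X{\left(R \right)} = - 4 \left(-2\right)^{2} = \left(-4\right) 4 = -16$)
$X{\left(I{\left(-12 \right)} \right)} - -38422 = -16 - -38422 = -16 + 38422 = 38406$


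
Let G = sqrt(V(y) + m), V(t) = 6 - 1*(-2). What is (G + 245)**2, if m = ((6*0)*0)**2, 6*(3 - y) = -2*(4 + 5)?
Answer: 60033 + 980*sqrt(2) ≈ 61419.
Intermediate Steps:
y = 6 (y = 3 - (-1)*(4 + 5)/3 = 3 - (-1)*9/3 = 3 - 1/6*(-18) = 3 + 3 = 6)
V(t) = 8 (V(t) = 6 + 2 = 8)
m = 0 (m = (0*0)**2 = 0**2 = 0)
G = 2*sqrt(2) (G = sqrt(8 + 0) = sqrt(8) = 2*sqrt(2) ≈ 2.8284)
(G + 245)**2 = (2*sqrt(2) + 245)**2 = (245 + 2*sqrt(2))**2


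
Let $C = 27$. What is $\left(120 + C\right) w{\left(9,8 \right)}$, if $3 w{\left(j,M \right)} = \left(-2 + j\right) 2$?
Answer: $686$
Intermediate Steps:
$w{\left(j,M \right)} = - \frac{4}{3} + \frac{2 j}{3}$ ($w{\left(j,M \right)} = \frac{\left(-2 + j\right) 2}{3} = \frac{-4 + 2 j}{3} = - \frac{4}{3} + \frac{2 j}{3}$)
$\left(120 + C\right) w{\left(9,8 \right)} = \left(120 + 27\right) \left(- \frac{4}{3} + \frac{2}{3} \cdot 9\right) = 147 \left(- \frac{4}{3} + 6\right) = 147 \cdot \frac{14}{3} = 686$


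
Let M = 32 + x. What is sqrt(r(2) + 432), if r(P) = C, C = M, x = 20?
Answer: 22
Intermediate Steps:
M = 52 (M = 32 + 20 = 52)
C = 52
r(P) = 52
sqrt(r(2) + 432) = sqrt(52 + 432) = sqrt(484) = 22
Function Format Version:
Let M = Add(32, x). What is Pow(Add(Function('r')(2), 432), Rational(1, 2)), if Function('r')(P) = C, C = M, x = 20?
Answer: 22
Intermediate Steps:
M = 52 (M = Add(32, 20) = 52)
C = 52
Function('r')(P) = 52
Pow(Add(Function('r')(2), 432), Rational(1, 2)) = Pow(Add(52, 432), Rational(1, 2)) = Pow(484, Rational(1, 2)) = 22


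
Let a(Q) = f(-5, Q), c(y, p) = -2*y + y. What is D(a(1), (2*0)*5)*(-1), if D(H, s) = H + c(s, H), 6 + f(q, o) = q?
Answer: 11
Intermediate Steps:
f(q, o) = -6 + q
c(y, p) = -y
a(Q) = -11 (a(Q) = -6 - 5 = -11)
D(H, s) = H - s
D(a(1), (2*0)*5)*(-1) = (-11 - 2*0*5)*(-1) = (-11 - 0*5)*(-1) = (-11 - 1*0)*(-1) = (-11 + 0)*(-1) = -11*(-1) = 11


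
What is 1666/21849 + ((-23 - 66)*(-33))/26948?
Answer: 109065881/588786852 ≈ 0.18524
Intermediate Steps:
1666/21849 + ((-23 - 66)*(-33))/26948 = 1666*(1/21849) - 89*(-33)*(1/26948) = 1666/21849 + 2937*(1/26948) = 1666/21849 + 2937/26948 = 109065881/588786852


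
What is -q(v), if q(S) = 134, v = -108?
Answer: -134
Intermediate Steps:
-q(v) = -1*134 = -134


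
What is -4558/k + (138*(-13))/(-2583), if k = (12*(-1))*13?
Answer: 223207/7462 ≈ 29.912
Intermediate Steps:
k = -156 (k = -12*13 = -156)
-4558/k + (138*(-13))/(-2583) = -4558/(-156) + (138*(-13))/(-2583) = -4558*(-1/156) - 1794*(-1/2583) = 2279/78 + 598/861 = 223207/7462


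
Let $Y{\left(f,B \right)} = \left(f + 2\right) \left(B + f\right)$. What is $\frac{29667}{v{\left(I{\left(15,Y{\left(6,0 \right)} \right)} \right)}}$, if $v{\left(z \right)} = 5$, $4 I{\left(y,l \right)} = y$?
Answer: $\frac{29667}{5} \approx 5933.4$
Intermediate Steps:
$Y{\left(f,B \right)} = \left(2 + f\right) \left(B + f\right)$
$I{\left(y,l \right)} = \frac{y}{4}$
$\frac{29667}{v{\left(I{\left(15,Y{\left(6,0 \right)} \right)} \right)}} = \frac{29667}{5}$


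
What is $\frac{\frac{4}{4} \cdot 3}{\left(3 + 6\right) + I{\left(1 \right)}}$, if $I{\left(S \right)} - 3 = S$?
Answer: $\frac{3}{13} \approx 0.23077$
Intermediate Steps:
$I{\left(S \right)} = 3 + S$
$\frac{\frac{4}{4} \cdot 3}{\left(3 + 6\right) + I{\left(1 \right)}} = \frac{\frac{4}{4} \cdot 3}{\left(3 + 6\right) + \left(3 + 1\right)} = \frac{4 \cdot \frac{1}{4} \cdot 3}{9 + 4} = \frac{1 \cdot 3}{13} = 3 \cdot \frac{1}{13} = \frac{3}{13}$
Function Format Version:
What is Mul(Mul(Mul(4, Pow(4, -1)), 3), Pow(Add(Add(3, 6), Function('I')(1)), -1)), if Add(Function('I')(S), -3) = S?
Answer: Rational(3, 13) ≈ 0.23077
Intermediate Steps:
Function('I')(S) = Add(3, S)
Mul(Mul(Mul(4, Pow(4, -1)), 3), Pow(Add(Add(3, 6), Function('I')(1)), -1)) = Mul(Mul(Mul(4, Pow(4, -1)), 3), Pow(Add(Add(3, 6), Add(3, 1)), -1)) = Mul(Mul(Mul(4, Rational(1, 4)), 3), Pow(Add(9, 4), -1)) = Mul(Mul(1, 3), Pow(13, -1)) = Mul(3, Rational(1, 13)) = Rational(3, 13)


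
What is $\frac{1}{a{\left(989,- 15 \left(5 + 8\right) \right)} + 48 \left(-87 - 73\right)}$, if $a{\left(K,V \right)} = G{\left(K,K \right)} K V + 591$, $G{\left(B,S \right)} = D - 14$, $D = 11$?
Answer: $\frac{1}{571476} \approx 1.7499 \cdot 10^{-6}$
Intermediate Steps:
$G{\left(B,S \right)} = -3$ ($G{\left(B,S \right)} = 11 - 14 = -3$)
$a{\left(K,V \right)} = 591 - 3 K V$ ($a{\left(K,V \right)} = - 3 K V + 591 = 591 - 3 K V$)
$\frac{1}{a{\left(989,- 15 \left(5 + 8\right) \right)} + 48 \left(-87 - 73\right)} = \frac{1}{\left(591 - 2967 \left(- 15 \left(5 + 8\right)\right)\right) + 48 \left(-87 - 73\right)} = \frac{1}{\left(591 - 2967 \left(\left(-15\right) 13\right)\right) + 48 \left(-160\right)} = \frac{1}{\left(591 - 2967 \left(-195\right)\right) - 7680} = \frac{1}{\left(591 + 578565\right) - 7680} = \frac{1}{579156 - 7680} = \frac{1}{571476}$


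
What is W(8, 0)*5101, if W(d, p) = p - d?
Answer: -40808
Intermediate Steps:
W(8, 0)*5101 = (0 - 1*8)*5101 = (0 - 8)*5101 = -8*5101 = -40808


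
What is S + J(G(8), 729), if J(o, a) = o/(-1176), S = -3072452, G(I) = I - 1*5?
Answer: -1204401185/392 ≈ -3.0725e+6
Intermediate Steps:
G(I) = -5 + I (G(I) = I - 5 = -5 + I)
J(o, a) = -o/1176 (J(o, a) = o*(-1/1176) = -o/1176)
S + J(G(8), 729) = -3072452 - (-5 + 8)/1176 = -3072452 - 1/1176*3 = -3072452 - 1/392 = -1204401185/392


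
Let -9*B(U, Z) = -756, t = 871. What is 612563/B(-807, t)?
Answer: 87509/12 ≈ 7292.4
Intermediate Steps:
B(U, Z) = 84 (B(U, Z) = -⅑*(-756) = 84)
612563/B(-807, t) = 612563/84 = 612563*(1/84) = 87509/12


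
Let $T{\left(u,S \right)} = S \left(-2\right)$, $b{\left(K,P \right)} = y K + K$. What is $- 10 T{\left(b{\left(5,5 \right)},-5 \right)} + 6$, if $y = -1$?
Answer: $-94$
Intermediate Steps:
$b{\left(K,P \right)} = 0$ ($b{\left(K,P \right)} = - K + K = 0$)
$T{\left(u,S \right)} = - 2 S$
$- 10 T{\left(b{\left(5,5 \right)},-5 \right)} + 6 = - 10 \left(\left(-2\right) \left(-5\right)\right) + 6 = \left(-10\right) 10 + 6 = -100 + 6 = -94$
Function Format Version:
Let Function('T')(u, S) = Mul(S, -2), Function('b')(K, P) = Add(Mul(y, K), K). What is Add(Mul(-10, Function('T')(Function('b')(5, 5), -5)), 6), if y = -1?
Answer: -94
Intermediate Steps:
Function('b')(K, P) = 0 (Function('b')(K, P) = Add(Mul(-1, K), K) = 0)
Function('T')(u, S) = Mul(-2, S)
Add(Mul(-10, Function('T')(Function('b')(5, 5), -5)), 6) = Add(Mul(-10, Mul(-2, -5)), 6) = Add(Mul(-10, 10), 6) = Add(-100, 6) = -94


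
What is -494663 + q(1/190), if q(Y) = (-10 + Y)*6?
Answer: -46998682/95 ≈ -4.9472e+5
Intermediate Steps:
q(Y) = -60 + 6*Y
-494663 + q(1/190) = -494663 + (-60 + 6/190) = -494663 + (-60 + 6*(1/190)) = -494663 + (-60 + 3/95) = -494663 - 5697/95 = -46998682/95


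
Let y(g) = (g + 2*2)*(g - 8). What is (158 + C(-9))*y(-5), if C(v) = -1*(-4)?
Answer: 2106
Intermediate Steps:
y(g) = (-8 + g)*(4 + g) (y(g) = (g + 4)*(-8 + g) = (4 + g)*(-8 + g) = (-8 + g)*(4 + g))
C(v) = 4
(158 + C(-9))*y(-5) = (158 + 4)*(-32 + (-5)**2 - 4*(-5)) = 162*(-32 + 25 + 20) = 162*13 = 2106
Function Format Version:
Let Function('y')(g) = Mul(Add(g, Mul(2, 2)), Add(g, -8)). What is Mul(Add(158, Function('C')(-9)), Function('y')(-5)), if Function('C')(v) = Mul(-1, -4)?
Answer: 2106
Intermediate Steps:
Function('y')(g) = Mul(Add(-8, g), Add(4, g)) (Function('y')(g) = Mul(Add(g, 4), Add(-8, g)) = Mul(Add(4, g), Add(-8, g)) = Mul(Add(-8, g), Add(4, g)))
Function('C')(v) = 4
Mul(Add(158, Function('C')(-9)), Function('y')(-5)) = Mul(Add(158, 4), Add(-32, Pow(-5, 2), Mul(-4, -5))) = Mul(162, Add(-32, 25, 20)) = Mul(162, 13) = 2106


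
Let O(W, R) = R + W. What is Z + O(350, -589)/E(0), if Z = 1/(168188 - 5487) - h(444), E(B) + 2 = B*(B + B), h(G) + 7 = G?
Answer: -103315133/325402 ≈ -317.50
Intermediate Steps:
h(G) = -7 + G
E(B) = -2 + 2*B² (E(B) = -2 + B*(B + B) = -2 + B*(2*B) = -2 + 2*B²)
Z = -71100336/162701 (Z = 1/(168188 - 5487) - (-7 + 444) = 1/162701 - 1*437 = 1/162701 - 437 = -71100336/162701 ≈ -437.00)
Z + O(350, -589)/E(0) = -71100336/162701 + (-589 + 350)/(-2 + 2*0²) = -71100336/162701 - 239/(-2 + 2*0) = -71100336/162701 - 239/(-2 + 0) = -71100336/162701 - 239/(-2) = -71100336/162701 - 239*(-½) = -71100336/162701 + 239/2 = -103315133/325402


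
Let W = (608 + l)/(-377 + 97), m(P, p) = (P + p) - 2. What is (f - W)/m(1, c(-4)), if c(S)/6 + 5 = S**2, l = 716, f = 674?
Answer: 47511/4550 ≈ 10.442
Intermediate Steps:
c(S) = -30 + 6*S**2
m(P, p) = -2 + P + p
W = -331/70 (W = (608 + 716)/(-377 + 97) = 1324/(-280) = 1324*(-1/280) = -331/70 ≈ -4.7286)
(f - W)/m(1, c(-4)) = (674 - 1*(-331/70))/(-2 + 1 + (-30 + 6*(-4)**2)) = (674 + 331/70)/(-2 + 1 + (-30 + 6*16)) = (47511/70)/(-2 + 1 + (-30 + 96)) = (47511/70)/(-2 + 1 + 66) = (47511/70)/65 = (1/65)*(47511/70) = 47511/4550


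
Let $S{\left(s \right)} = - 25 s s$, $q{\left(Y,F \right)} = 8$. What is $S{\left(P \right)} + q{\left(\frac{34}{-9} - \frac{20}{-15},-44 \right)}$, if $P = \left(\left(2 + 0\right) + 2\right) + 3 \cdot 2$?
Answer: $-2492$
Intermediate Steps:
$P = 10$ ($P = \left(2 + 2\right) + 6 = 4 + 6 = 10$)
$S{\left(s \right)} = - 25 s^{2}$
$S{\left(P \right)} + q{\left(\frac{34}{-9} - \frac{20}{-15},-44 \right)} = - 25 \cdot 10^{2} + 8 = \left(-25\right) 100 + 8 = -2500 + 8 = -2492$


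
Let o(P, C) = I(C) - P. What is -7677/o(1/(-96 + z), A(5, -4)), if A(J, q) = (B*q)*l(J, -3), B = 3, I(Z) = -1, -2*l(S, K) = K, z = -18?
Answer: 875178/113 ≈ 7744.9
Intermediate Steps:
l(S, K) = -K/2
A(J, q) = 9*q/2 (A(J, q) = (3*q)*(-1/2*(-3)) = (3*q)*(3/2) = 9*q/2)
o(P, C) = -1 - P
-7677/o(1/(-96 + z), A(5, -4)) = -7677/(-1 - 1/(-96 - 18)) = -7677/(-1 - 1/(-114)) = -7677/(-1 - 1*(-1/114)) = -7677/(-1 + 1/114) = -7677/(-113/114) = -7677*(-114/113) = 875178/113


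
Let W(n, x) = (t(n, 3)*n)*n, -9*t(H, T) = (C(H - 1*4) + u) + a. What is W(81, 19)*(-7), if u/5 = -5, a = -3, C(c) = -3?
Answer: -158193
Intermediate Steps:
u = -25 (u = 5*(-5) = -25)
t(H, T) = 31/9 (t(H, T) = -((-3 - 25) - 3)/9 = -(-28 - 3)/9 = -⅑*(-31) = 31/9)
W(n, x) = 31*n²/9 (W(n, x) = (31*n/9)*n = 31*n²/9)
W(81, 19)*(-7) = ((31/9)*81²)*(-7) = ((31/9)*6561)*(-7) = 22599*(-7) = -158193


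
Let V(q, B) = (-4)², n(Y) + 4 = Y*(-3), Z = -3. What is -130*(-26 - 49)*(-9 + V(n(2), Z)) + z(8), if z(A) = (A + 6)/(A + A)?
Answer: 546007/8 ≈ 68251.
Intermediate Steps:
n(Y) = -4 - 3*Y (n(Y) = -4 + Y*(-3) = -4 - 3*Y)
V(q, B) = 16
z(A) = (6 + A)/(2*A) (z(A) = (6 + A)/((2*A)) = (6 + A)*(1/(2*A)) = (6 + A)/(2*A))
-130*(-26 - 49)*(-9 + V(n(2), Z)) + z(8) = -130*(-26 - 49)*(-9 + 16) + (½)*(6 + 8)/8 = -(-9750)*7 + (½)*(⅛)*14 = -130*(-525) + 7/8 = 68250 + 7/8 = 546007/8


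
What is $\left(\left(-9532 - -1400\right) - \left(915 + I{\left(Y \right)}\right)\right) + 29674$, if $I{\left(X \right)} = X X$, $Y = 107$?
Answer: $9178$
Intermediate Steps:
$I{\left(X \right)} = X^{2}$
$\left(\left(-9532 - -1400\right) - \left(915 + I{\left(Y \right)}\right)\right) + 29674 = \left(\left(-9532 - -1400\right) - 12364\right) + 29674 = \left(\left(-9532 + 1400\right) - 12364\right) + 29674 = \left(-8132 - 12364\right) + 29674 = -20496 + 29674 = 9178$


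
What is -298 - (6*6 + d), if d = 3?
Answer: -337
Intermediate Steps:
-298 - (6*6 + d) = -298 - (6*6 + 3) = -298 - (36 + 3) = -298 - 1*39 = -298 - 39 = -337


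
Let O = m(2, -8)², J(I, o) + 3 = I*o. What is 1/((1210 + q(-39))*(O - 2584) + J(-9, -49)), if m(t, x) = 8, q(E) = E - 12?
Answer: -1/2920242 ≈ -3.4244e-7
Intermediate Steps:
q(E) = -12 + E
J(I, o) = -3 + I*o
O = 64 (O = 8² = 64)
1/((1210 + q(-39))*(O - 2584) + J(-9, -49)) = 1/((1210 + (-12 - 39))*(64 - 2584) + (-3 - 9*(-49))) = 1/((1210 - 51)*(-2520) + (-3 + 441)) = 1/(1159*(-2520) + 438) = 1/(-2920680 + 438) = 1/(-2920242) = -1/2920242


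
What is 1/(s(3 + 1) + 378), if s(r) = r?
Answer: 1/382 ≈ 0.0026178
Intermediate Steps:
1/(s(3 + 1) + 378) = 1/((3 + 1) + 378) = 1/(4 + 378) = 1/382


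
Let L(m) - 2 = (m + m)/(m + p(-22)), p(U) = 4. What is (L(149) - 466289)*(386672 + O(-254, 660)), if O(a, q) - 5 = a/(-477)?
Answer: -13158616865300179/72981 ≈ -1.8030e+11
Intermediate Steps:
O(a, q) = 5 - a/477 (O(a, q) = 5 + a/(-477) = 5 + a*(-1/477) = 5 - a/477)
L(m) = 2 + 2*m/(4 + m) (L(m) = 2 + (m + m)/(m + 4) = 2 + (2*m)/(4 + m) = 2 + 2*m/(4 + m))
(L(149) - 466289)*(386672 + O(-254, 660)) = (4*(2 + 149)/(4 + 149) - 466289)*(386672 + (5 - 1/477*(-254))) = (4*151/153 - 466289)*(386672 + (5 + 254/477)) = (4*(1/153)*151 - 466289)*(386672 + 2639/477) = (604/153 - 466289)*(184445183/477) = -71341613/153*184445183/477 = -13158616865300179/72981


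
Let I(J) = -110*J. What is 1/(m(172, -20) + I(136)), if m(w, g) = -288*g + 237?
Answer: -1/8963 ≈ -0.00011157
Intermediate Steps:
m(w, g) = 237 - 288*g
1/(m(172, -20) + I(136)) = 1/((237 - 288*(-20)) - 110*136) = 1/((237 + 5760) - 14960) = 1/(5997 - 14960) = 1/(-8963) = -1/8963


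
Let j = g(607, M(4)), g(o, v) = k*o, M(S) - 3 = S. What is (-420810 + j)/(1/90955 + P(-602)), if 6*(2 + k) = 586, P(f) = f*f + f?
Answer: -98979141055/98723102733 ≈ -1.0026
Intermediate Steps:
P(f) = f + f² (P(f) = f² + f = f + f²)
M(S) = 3 + S
k = 287/3 (k = -2 + (⅙)*586 = -2 + 293/3 = 287/3 ≈ 95.667)
g(o, v) = 287*o/3
j = 174209/3 (j = (287/3)*607 = 174209/3 ≈ 58070.)
(-420810 + j)/(1/90955 + P(-602)) = (-420810 + 174209/3)/(1/90955 - 602*(1 - 602)) = -1088221/(3*(1/90955 - 602*(-601))) = -1088221/(3*(1/90955 + 361802)) = -1088221/(3*32907700911/90955) = -1088221/3*90955/32907700911 = -98979141055/98723102733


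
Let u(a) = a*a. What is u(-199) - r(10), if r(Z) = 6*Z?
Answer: 39541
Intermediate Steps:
u(a) = a²
u(-199) - r(10) = (-199)² - 6*10 = 39601 - 1*60 = 39601 - 60 = 39541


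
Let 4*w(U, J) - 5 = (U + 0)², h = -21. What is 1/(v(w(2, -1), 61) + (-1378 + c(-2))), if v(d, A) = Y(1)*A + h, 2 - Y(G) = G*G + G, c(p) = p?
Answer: -1/1401 ≈ -0.00071378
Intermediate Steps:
w(U, J) = 5/4 + U²/4 (w(U, J) = 5/4 + (U + 0)²/4 = 5/4 + U²/4)
Y(G) = 2 - G - G² (Y(G) = 2 - (G*G + G) = 2 - (G² + G) = 2 - (G + G²) = 2 + (-G - G²) = 2 - G - G²)
v(d, A) = -21 (v(d, A) = (2 - 1*1 - 1*1²)*A - 21 = (2 - 1 - 1*1)*A - 21 = (2 - 1 - 1)*A - 21 = 0*A - 21 = 0 - 21 = -21)
1/(v(w(2, -1), 61) + (-1378 + c(-2))) = 1/(-21 + (-1378 - 2)) = 1/(-21 - 1380) = 1/(-1401) = -1/1401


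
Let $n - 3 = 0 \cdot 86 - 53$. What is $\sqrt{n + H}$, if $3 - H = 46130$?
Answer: $i \sqrt{46177} \approx 214.89 i$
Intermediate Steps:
$H = -46127$ ($H = 3 - 46130 = -46127$)
$n = -50$ ($n = 3 + \left(0 \cdot 86 - 53\right) = 3 + \left(0 - 53\right) = 3 - 53 = -50$)
$\sqrt{n + H} = \sqrt{-50 - 46127} = \sqrt{-46177} = i \sqrt{46177}$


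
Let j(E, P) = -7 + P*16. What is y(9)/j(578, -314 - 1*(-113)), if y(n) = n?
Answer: -9/3223 ≈ -0.0027924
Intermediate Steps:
j(E, P) = -7 + 16*P
y(9)/j(578, -314 - 1*(-113)) = 9/(-7 + 16*(-314 - 1*(-113))) = 9/(-7 + 16*(-314 + 113)) = 9/(-7 + 16*(-201)) = 9/(-7 - 3216) = 9/(-3223) = 9*(-1/3223) = -9/3223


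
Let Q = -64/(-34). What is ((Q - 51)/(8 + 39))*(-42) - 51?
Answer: -5679/799 ≈ -7.1076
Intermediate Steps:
Q = 32/17 (Q = -64*(-1/34) = 32/17 ≈ 1.8824)
((Q - 51)/(8 + 39))*(-42) - 51 = ((32/17 - 51)/(8 + 39))*(-42) - 51 = -835/17/47*(-42) - 51 = -835/17*1/47*(-42) - 51 = -835/799*(-42) - 51 = 35070/799 - 51 = -5679/799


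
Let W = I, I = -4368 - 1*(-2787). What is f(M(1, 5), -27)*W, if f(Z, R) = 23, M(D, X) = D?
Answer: -36363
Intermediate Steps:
I = -1581 (I = -4368 + 2787 = -1581)
W = -1581
f(M(1, 5), -27)*W = 23*(-1581) = -36363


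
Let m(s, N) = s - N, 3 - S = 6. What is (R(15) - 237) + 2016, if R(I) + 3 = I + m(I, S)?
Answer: 1809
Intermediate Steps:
S = -3 (S = 3 - 1*6 = 3 - 6 = -3)
R(I) = 2*I (R(I) = -3 + (I + (I - 1*(-3))) = -3 + (I + (I + 3)) = -3 + (I + (3 + I)) = -3 + (3 + 2*I) = 2*I)
(R(15) - 237) + 2016 = (2*15 - 237) + 2016 = (30 - 237) + 2016 = -207 + 2016 = 1809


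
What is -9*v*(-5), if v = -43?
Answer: -1935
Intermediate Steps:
-9*v*(-5) = -9*(-43)*(-5) = 387*(-5) = -1935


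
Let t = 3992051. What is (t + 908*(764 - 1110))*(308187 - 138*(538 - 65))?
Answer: 893405593179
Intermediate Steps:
(t + 908*(764 - 1110))*(308187 - 138*(538 - 65)) = (3992051 + 908*(764 - 1110))*(308187 - 138*(538 - 65)) = (3992051 + 908*(-346))*(308187 - 138*473) = (3992051 - 314168)*(308187 - 65274) = 3677883*242913 = 893405593179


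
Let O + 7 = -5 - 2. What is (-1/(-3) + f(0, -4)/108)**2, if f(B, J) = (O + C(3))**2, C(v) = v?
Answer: 24649/11664 ≈ 2.1133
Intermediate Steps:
O = -14 (O = -7 + (-5 - 2) = -7 - 7 = -14)
f(B, J) = 121 (f(B, J) = (-14 + 3)**2 = (-11)**2 = 121)
(-1/(-3) + f(0, -4)/108)**2 = (-1/(-3) + 121/108)**2 = (-1*(-1/3) + 121*(1/108))**2 = (1/3 + 121/108)**2 = (157/108)**2 = 24649/11664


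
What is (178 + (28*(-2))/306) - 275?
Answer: -14869/153 ≈ -97.183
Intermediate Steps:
(178 + (28*(-2))/306) - 275 = (178 - 56*1/306) - 275 = (178 - 28/153) - 275 = 27206/153 - 275 = -14869/153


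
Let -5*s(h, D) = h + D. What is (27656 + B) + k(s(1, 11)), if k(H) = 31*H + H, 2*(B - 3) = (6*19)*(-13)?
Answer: 134206/5 ≈ 26841.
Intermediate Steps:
s(h, D) = -D/5 - h/5 (s(h, D) = -(h + D)/5 = -(D + h)/5 = -D/5 - h/5)
B = -738 (B = 3 + ((6*19)*(-13))/2 = 3 + (114*(-13))/2 = 3 + (½)*(-1482) = 3 - 741 = -738)
k(H) = 32*H
(27656 + B) + k(s(1, 11)) = (27656 - 738) + 32*(-⅕*11 - ⅕*1) = 26918 + 32*(-11/5 - ⅕) = 26918 + 32*(-12/5) = 26918 - 384/5 = 134206/5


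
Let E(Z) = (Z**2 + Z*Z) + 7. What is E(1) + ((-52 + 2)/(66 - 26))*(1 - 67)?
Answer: 183/2 ≈ 91.500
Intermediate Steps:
E(Z) = 7 + 2*Z**2 (E(Z) = (Z**2 + Z**2) + 7 = 2*Z**2 + 7 = 7 + 2*Z**2)
E(1) + ((-52 + 2)/(66 - 26))*(1 - 67) = (7 + 2*1**2) + ((-52 + 2)/(66 - 26))*(1 - 67) = (7 + 2*1) - 50/40*(-66) = (7 + 2) - 50*1/40*(-66) = 9 - 5/4*(-66) = 9 + 165/2 = 183/2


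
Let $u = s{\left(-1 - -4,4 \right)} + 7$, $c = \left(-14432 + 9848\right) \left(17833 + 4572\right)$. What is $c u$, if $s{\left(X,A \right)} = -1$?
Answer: $-616227120$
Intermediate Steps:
$c = -102704520$ ($c = \left(-4584\right) 22405 = -102704520$)
$u = 6$ ($u = -1 + 7 = 6$)
$c u = \left(-102704520\right) 6 = -616227120$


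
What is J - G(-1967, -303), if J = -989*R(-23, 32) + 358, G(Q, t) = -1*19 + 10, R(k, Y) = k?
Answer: 23114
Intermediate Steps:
G(Q, t) = -9 (G(Q, t) = -19 + 10 = -9)
J = 23105 (J = -989*(-23) + 358 = 22747 + 358 = 23105)
J - G(-1967, -303) = 23105 - 1*(-9) = 23105 + 9 = 23114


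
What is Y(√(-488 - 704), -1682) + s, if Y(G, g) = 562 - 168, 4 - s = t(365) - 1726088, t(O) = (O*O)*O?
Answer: -46900639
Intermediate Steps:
t(O) = O³ (t(O) = O²*O = O³)
s = -46901033 (s = 4 - (365³ - 1726088) = 4 - (48627125 - 1726088) = 4 - 1*46901037 = 4 - 46901037 = -46901033)
Y(G, g) = 394
Y(√(-488 - 704), -1682) + s = 394 - 46901033 = -46900639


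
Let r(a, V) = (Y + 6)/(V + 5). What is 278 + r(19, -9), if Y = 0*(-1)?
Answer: 553/2 ≈ 276.50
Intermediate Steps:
Y = 0
r(a, V) = 6/(5 + V) (r(a, V) = (0 + 6)/(V + 5) = 6/(5 + V))
278 + r(19, -9) = 278 + 6/(5 - 9) = 278 + 6/(-4) = 278 + 6*(-1/4) = 278 - 3/2 = 553/2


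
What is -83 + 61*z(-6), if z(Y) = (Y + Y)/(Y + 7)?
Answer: -815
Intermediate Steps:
z(Y) = 2*Y/(7 + Y) (z(Y) = (2*Y)/(7 + Y) = 2*Y/(7 + Y))
-83 + 61*z(-6) = -83 + 61*(2*(-6)/(7 - 6)) = -83 + 61*(2*(-6)/1) = -83 + 61*(2*(-6)*1) = -83 + 61*(-12) = -83 - 732 = -815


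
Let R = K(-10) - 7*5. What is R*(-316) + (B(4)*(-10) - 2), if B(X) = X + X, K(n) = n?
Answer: 14138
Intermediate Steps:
B(X) = 2*X
R = -45 (R = -10 - 7*5 = -10 - 35 = -45)
R*(-316) + (B(4)*(-10) - 2) = -45*(-316) + ((2*4)*(-10) - 2) = 14220 + (8*(-10) - 2) = 14220 + (-80 - 2) = 14220 - 82 = 14138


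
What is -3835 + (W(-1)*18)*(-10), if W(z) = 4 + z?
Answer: -4375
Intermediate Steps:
-3835 + (W(-1)*18)*(-10) = -3835 + ((4 - 1)*18)*(-10) = -3835 + (3*18)*(-10) = -3835 + 54*(-10) = -3835 - 540 = -4375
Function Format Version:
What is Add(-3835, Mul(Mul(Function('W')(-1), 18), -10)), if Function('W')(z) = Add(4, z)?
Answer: -4375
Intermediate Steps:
Add(-3835, Mul(Mul(Function('W')(-1), 18), -10)) = Add(-3835, Mul(Mul(Add(4, -1), 18), -10)) = Add(-3835, Mul(Mul(3, 18), -10)) = Add(-3835, Mul(54, -10)) = Add(-3835, -540) = -4375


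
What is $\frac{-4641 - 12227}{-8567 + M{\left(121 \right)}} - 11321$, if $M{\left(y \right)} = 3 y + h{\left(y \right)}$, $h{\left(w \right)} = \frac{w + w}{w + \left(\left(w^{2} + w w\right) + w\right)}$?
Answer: $- \frac{11328983831}{1000887} \approx -11319.0$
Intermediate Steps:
$h{\left(w \right)} = \frac{2 w}{2 w + 2 w^{2}}$ ($h{\left(w \right)} = \frac{2 w}{w + \left(\left(w^{2} + w^{2}\right) + w\right)} = \frac{2 w}{w + \left(2 w^{2} + w\right)} = \frac{2 w}{w + \left(w + 2 w^{2}\right)} = \frac{2 w}{2 w + 2 w^{2}}$)
$M{\left(y \right)} = \frac{1}{1 + y} + 3 y$ ($M{\left(y \right)} = 3 y + \frac{1}{1 + y} = \frac{1}{1 + y} + 3 y$)
$\frac{-4641 - 12227}{-8567 + M{\left(121 \right)}} - 11321 = \frac{-4641 - 12227}{-8567 + \frac{1 + 3 \cdot 121 \left(1 + 121\right)}{1 + 121}} - 11321 = - \frac{16868}{-8567 + \frac{1 + 3 \cdot 121 \cdot 122}{122}} - 11321 = - \frac{16868}{-8567 + \frac{1 + 44286}{122}} - 11321 = - \frac{16868}{-8567 + \frac{1}{122} \cdot 44287} - 11321 = - \frac{16868}{-8567 + \frac{44287}{122}} - 11321 = - \frac{16868}{- \frac{1000887}{122}} - 11321 = \left(-16868\right) \left(- \frac{122}{1000887}\right) - 11321 = \frac{2057896}{1000887} - 11321 = - \frac{11328983831}{1000887}$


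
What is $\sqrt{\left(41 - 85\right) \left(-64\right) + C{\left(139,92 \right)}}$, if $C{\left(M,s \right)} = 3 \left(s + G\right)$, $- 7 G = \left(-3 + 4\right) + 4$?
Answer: $\frac{\sqrt{151403}}{7} \approx 55.586$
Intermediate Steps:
$G = - \frac{5}{7}$ ($G = - \frac{\left(-3 + 4\right) + 4}{7} = - \frac{1 + 4}{7} = \left(- \frac{1}{7}\right) 5 = - \frac{5}{7} \approx -0.71429$)
$C{\left(M,s \right)} = - \frac{15}{7} + 3 s$ ($C{\left(M,s \right)} = 3 \left(s - \frac{5}{7}\right) = 3 \left(- \frac{5}{7} + s\right) = - \frac{15}{7} + 3 s$)
$\sqrt{\left(41 - 85\right) \left(-64\right) + C{\left(139,92 \right)}} = \sqrt{\left(41 - 85\right) \left(-64\right) + \left(- \frac{15}{7} + 3 \cdot 92\right)} = \sqrt{\left(-44\right) \left(-64\right) + \left(- \frac{15}{7} + 276\right)} = \sqrt{2816 + \frac{1917}{7}} = \sqrt{\frac{21629}{7}} = \frac{\sqrt{151403}}{7}$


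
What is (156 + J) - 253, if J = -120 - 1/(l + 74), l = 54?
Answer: -27777/128 ≈ -217.01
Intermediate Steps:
J = -15361/128 (J = -120 - 1/(54 + 74) = -120 - 1/128 = -15361/128 ≈ -120.01)
(156 + J) - 253 = (156 - 15361/128) - 253 = 4607/128 - 253 = -27777/128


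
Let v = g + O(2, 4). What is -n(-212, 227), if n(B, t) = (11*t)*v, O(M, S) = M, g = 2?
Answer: -9988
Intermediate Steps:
v = 4 (v = 2 + 2 = 4)
n(B, t) = 44*t (n(B, t) = (11*t)*4 = 44*t)
-n(-212, 227) = -44*227 = -1*9988 = -9988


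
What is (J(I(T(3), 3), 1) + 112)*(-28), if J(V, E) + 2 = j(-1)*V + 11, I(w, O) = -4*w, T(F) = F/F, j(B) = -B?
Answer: -3276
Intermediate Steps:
T(F) = 1
J(V, E) = 9 + V (J(V, E) = -2 + ((-1*(-1))*V + 11) = -2 + (1*V + 11) = -2 + (V + 11) = -2 + (11 + V) = 9 + V)
(J(I(T(3), 3), 1) + 112)*(-28) = ((9 - 4*1) + 112)*(-28) = ((9 - 4) + 112)*(-28) = (5 + 112)*(-28) = 117*(-28) = -3276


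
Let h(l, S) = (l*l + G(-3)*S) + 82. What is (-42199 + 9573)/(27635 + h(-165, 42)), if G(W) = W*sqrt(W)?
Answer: -149378141/251555916 - 114191*I*sqrt(3)/83851972 ≈ -0.59382 - 0.0023587*I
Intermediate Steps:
G(W) = W**(3/2)
h(l, S) = 82 + l**2 - 3*I*S*sqrt(3) (h(l, S) = (l*l + (-3)**(3/2)*S) + 82 = (l**2 + (-3*I*sqrt(3))*S) + 82 = (l**2 - 3*I*S*sqrt(3)) + 82 = 82 + l**2 - 3*I*S*sqrt(3))
(-42199 + 9573)/(27635 + h(-165, 42)) = (-42199 + 9573)/(27635 + (82 + (-165)**2 - 3*I*42*sqrt(3))) = -32626/(27635 + (82 + 27225 - 126*I*sqrt(3))) = -32626/(27635 + (27307 - 126*I*sqrt(3))) = -32626/(54942 - 126*I*sqrt(3))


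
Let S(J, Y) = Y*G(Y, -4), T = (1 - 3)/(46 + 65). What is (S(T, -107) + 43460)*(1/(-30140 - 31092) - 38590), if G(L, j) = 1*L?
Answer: -129746830652829/61232 ≈ -2.1189e+9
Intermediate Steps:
G(L, j) = L
T = -2/111 ≈ -0.018018
S(J, Y) = Y² (S(J, Y) = Y*Y = Y²)
(S(T, -107) + 43460)*(1/(-30140 - 31092) - 38590) = ((-107)² + 43460)*(1/(-30140 - 31092) - 38590) = (11449 + 43460)*(1/(-61232) - 38590) = 54909*(-1/61232 - 38590) = 54909*(-2362942881/61232) = -129746830652829/61232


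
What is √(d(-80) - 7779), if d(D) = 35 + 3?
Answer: I*√7741 ≈ 87.983*I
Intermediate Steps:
d(D) = 38
√(d(-80) - 7779) = √(38 - 7779) = √(-7741) = I*√7741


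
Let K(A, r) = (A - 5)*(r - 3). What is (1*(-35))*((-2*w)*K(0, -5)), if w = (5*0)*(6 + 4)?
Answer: 0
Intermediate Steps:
K(A, r) = (-5 + A)*(-3 + r)
w = 0 (w = 0*10 = 0)
(1*(-35))*((-2*w)*K(0, -5)) = (1*(-35))*((-2*0)*(15 - 5*(-5) - 3*0 + 0*(-5))) = -0*(15 + 25 + 0 + 0) = -0*40 = -35*0 = 0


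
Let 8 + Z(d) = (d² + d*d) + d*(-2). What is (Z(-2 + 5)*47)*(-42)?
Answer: -7896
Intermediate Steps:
Z(d) = -8 - 2*d + 2*d² (Z(d) = -8 + ((d² + d*d) + d*(-2)) = -8 + ((d² + d²) - 2*d) = -8 + (2*d² - 2*d) = -8 + (-2*d + 2*d²) = -8 - 2*d + 2*d²)
(Z(-2 + 5)*47)*(-42) = ((-8 - 2*(-2 + 5) + 2*(-2 + 5)²)*47)*(-42) = ((-8 - 2*3 + 2*3²)*47)*(-42) = ((-8 - 6 + 2*9)*47)*(-42) = ((-8 - 6 + 18)*47)*(-42) = (4*47)*(-42) = 188*(-42) = -7896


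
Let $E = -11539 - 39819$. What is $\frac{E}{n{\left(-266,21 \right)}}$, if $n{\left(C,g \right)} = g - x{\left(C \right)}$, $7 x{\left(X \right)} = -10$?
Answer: $- \frac{359506}{157} \approx -2289.8$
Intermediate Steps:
$x{\left(X \right)} = - \frac{10}{7}$ ($x{\left(X \right)} = \frac{1}{7} \left(-10\right) = - \frac{10}{7}$)
$n{\left(C,g \right)} = \frac{10}{7} + g$ ($n{\left(C,g \right)} = g - - \frac{10}{7} = g + \frac{10}{7} = \frac{10}{7} + g$)
$E = -51358$
$\frac{E}{n{\left(-266,21 \right)}} = - \frac{51358}{\frac{10}{7} + 21} = - \frac{51358}{\frac{157}{7}} = \left(-51358\right) \frac{7}{157} = - \frac{359506}{157}$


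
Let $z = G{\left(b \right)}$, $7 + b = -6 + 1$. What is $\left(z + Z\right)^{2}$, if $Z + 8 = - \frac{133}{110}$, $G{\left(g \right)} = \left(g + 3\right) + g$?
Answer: $\frac{11042329}{12100} \approx 912.59$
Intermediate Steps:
$b = -12$ ($b = -7 + \left(-6 + 1\right) = -7 - 5 = -12$)
$G{\left(g \right)} = 3 + 2 g$ ($G{\left(g \right)} = \left(3 + g\right) + g = 3 + 2 g$)
$z = -21$ ($z = 3 + 2 \left(-12\right) = 3 - 24 = -21$)
$Z = - \frac{1013}{110}$ ($Z = -8 - \frac{133}{110} = - \frac{1013}{110} \approx -9.2091$)
$\left(z + Z\right)^{2} = \left(-21 - \frac{1013}{110}\right)^{2} = \left(- \frac{3323}{110}\right)^{2} = \frac{11042329}{12100}$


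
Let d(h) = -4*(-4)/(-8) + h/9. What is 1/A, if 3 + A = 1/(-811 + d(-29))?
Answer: -7346/22047 ≈ -0.33320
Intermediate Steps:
d(h) = -2 + h/9 (d(h) = 16*(-⅛) + h*(⅑) = -2 + h/9)
A = -22047/7346 (A = -3 + 1/(-811 + (-2 + (⅑)*(-29))) = -3 + 1/(-811 + (-2 - 29/9)) = -3 + 1/(-811 - 47/9) = -3 + 1/(-7346/9) = -3 - 9/7346 = -22047/7346 ≈ -3.0012)
1/A = 1/(-22047/7346) = -7346/22047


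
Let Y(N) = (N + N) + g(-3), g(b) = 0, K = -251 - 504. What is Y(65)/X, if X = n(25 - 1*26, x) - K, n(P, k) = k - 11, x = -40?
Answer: 65/352 ≈ 0.18466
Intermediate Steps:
K = -755
n(P, k) = -11 + k
Y(N) = 2*N (Y(N) = (N + N) + 0 = 2*N + 0 = 2*N)
X = 704 (X = (-11 - 40) - 1*(-755) = -51 + 755 = 704)
Y(65)/X = (2*65)/704 = 130*(1/704) = 65/352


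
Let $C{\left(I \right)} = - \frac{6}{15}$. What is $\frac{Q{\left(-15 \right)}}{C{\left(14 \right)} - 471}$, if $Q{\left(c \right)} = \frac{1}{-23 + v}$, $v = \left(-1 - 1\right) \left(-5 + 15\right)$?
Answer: $\frac{5}{101351} \approx 4.9333 \cdot 10^{-5}$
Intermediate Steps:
$C{\left(I \right)} = - \frac{2}{5}$ ($C{\left(I \right)} = \left(-6\right) \frac{1}{15} = - \frac{2}{5}$)
$v = -20$ ($v = \left(-2\right) 10 = -20$)
$Q{\left(c \right)} = - \frac{1}{43}$ ($Q{\left(c \right)} = \frac{1}{-23 - 20} = \frac{1}{-43} = - \frac{1}{43}$)
$\frac{Q{\left(-15 \right)}}{C{\left(14 \right)} - 471} = - \frac{1}{43 \left(- \frac{2}{5} - 471\right)} = - \frac{1}{43 \left(- \frac{2357}{5}\right)} = \left(- \frac{1}{43}\right) \left(- \frac{5}{2357}\right) = \frac{5}{101351}$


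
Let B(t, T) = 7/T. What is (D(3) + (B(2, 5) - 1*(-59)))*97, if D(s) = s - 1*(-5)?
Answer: 33174/5 ≈ 6634.8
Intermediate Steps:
D(s) = 5 + s (D(s) = s + 5 = 5 + s)
(D(3) + (B(2, 5) - 1*(-59)))*97 = ((5 + 3) + (7/5 - 1*(-59)))*97 = (8 + (7*(⅕) + 59))*97 = (8 + (7/5 + 59))*97 = (8 + 302/5)*97 = (342/5)*97 = 33174/5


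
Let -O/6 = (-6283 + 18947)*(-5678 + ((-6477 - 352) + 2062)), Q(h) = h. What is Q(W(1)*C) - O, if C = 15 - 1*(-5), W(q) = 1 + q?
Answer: -793652840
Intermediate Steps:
C = 20 (C = 15 + 5 = 20)
O = 793652880 (O = -6*(-6283 + 18947)*(-5678 + ((-6477 - 352) + 2062)) = -75984*(-5678 + (-6829 + 2062)) = -75984*(-5678 - 4767) = -75984*(-10445) = -6*(-132275480) = 793652880)
Q(W(1)*C) - O = (1 + 1)*20 - 1*793652880 = 2*20 - 793652880 = 40 - 793652880 = -793652840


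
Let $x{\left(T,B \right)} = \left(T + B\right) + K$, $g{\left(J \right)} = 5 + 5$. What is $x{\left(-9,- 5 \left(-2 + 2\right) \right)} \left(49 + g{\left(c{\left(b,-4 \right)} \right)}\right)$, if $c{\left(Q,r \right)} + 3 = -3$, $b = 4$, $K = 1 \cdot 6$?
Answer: $-177$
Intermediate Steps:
$K = 6$
$c{\left(Q,r \right)} = -6$ ($c{\left(Q,r \right)} = -3 - 3 = -6$)
$g{\left(J \right)} = 10$
$x{\left(T,B \right)} = 6 + B + T$ ($x{\left(T,B \right)} = \left(T + B\right) + 6 = \left(B + T\right) + 6 = 6 + B + T$)
$x{\left(-9,- 5 \left(-2 + 2\right) \right)} \left(49 + g{\left(c{\left(b,-4 \right)} \right)}\right) = \left(6 - 5 \left(-2 + 2\right) - 9\right) \left(49 + 10\right) = \left(6 - 0 - 9\right) 59 = \left(6 + 0 - 9\right) 59 = \left(-3\right) 59 = -177$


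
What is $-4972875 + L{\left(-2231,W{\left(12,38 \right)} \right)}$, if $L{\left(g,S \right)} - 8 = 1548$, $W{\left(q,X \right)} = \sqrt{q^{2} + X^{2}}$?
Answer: $-4971319$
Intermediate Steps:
$W{\left(q,X \right)} = \sqrt{X^{2} + q^{2}}$
$L{\left(g,S \right)} = 1556$ ($L{\left(g,S \right)} = 8 + 1548 = 1556$)
$-4972875 + L{\left(-2231,W{\left(12,38 \right)} \right)} = -4972875 + 1556 = -4971319$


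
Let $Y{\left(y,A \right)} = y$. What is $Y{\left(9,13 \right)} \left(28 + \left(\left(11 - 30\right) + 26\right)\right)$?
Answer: $315$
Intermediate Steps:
$Y{\left(9,13 \right)} \left(28 + \left(\left(11 - 30\right) + 26\right)\right) = 9 \left(28 + \left(\left(11 - 30\right) + 26\right)\right) = 9 \left(28 + \left(-19 + 26\right)\right) = 9 \left(28 + 7\right) = 9 \cdot 35 = 315$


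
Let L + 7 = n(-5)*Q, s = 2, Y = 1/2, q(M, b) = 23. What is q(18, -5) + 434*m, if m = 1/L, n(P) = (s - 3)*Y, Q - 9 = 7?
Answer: -89/15 ≈ -5.9333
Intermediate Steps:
Q = 16 (Q = 9 + 7 = 16)
Y = 1/2 ≈ 0.50000
n(P) = -1/2 (n(P) = (2 - 3)*(1/2) = -1*1/2 = -1/2)
L = -15 (L = -7 - 1/2*16 = -7 - 8 = -15)
m = -1/15 (m = 1/(-15) = -1/15 ≈ -0.066667)
q(18, -5) + 434*m = 23 + 434*(-1/15) = 23 - 434/15 = -89/15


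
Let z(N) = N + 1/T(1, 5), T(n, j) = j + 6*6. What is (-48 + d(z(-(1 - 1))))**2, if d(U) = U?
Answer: 3869089/1681 ≈ 2301.7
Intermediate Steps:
T(n, j) = 36 + j (T(n, j) = j + 36 = 36 + j)
z(N) = 1/41 + N (z(N) = N + 1/(36 + 5) = N + 1/41 = 1/41 + N)
(-48 + d(z(-(1 - 1))))**2 = (-48 + (1/41 - (1 - 1)))**2 = (-48 + (1/41 - 1*0))**2 = (-48 + (1/41 + 0))**2 = (-48 + 1/41)**2 = (-1967/41)**2 = 3869089/1681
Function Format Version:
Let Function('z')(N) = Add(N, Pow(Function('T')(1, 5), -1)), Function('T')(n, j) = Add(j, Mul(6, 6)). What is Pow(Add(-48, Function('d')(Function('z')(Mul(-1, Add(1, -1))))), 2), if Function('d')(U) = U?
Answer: Rational(3869089, 1681) ≈ 2301.7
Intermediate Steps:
Function('T')(n, j) = Add(36, j) (Function('T')(n, j) = Add(j, 36) = Add(36, j))
Function('z')(N) = Add(Rational(1, 41), N) (Function('z')(N) = Add(N, Pow(Add(36, 5), -1)) = Add(N, Pow(41, -1)) = Add(N, Rational(1, 41)) = Add(Rational(1, 41), N))
Pow(Add(-48, Function('d')(Function('z')(Mul(-1, Add(1, -1))))), 2) = Pow(Add(-48, Add(Rational(1, 41), Mul(-1, Add(1, -1)))), 2) = Pow(Add(-48, Add(Rational(1, 41), Mul(-1, 0))), 2) = Pow(Add(-48, Add(Rational(1, 41), 0)), 2) = Pow(Add(-48, Rational(1, 41)), 2) = Pow(Rational(-1967, 41), 2) = Rational(3869089, 1681)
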